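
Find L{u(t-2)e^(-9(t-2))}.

u(t-a)f(t-a) with f(t)=e^(-9t). L{e^(-9t)} = 1/(s+9). By time shift: e^(-2s)/(s+9)

Final answer: e^(-2s)/(s+9)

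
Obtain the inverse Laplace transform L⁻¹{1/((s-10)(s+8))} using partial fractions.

Decompose: A/(s-10) + B/(s+8). A = 1/18, B = -1/18. f(t) = (e^(10t) - e^(-8t))/18

Final answer: (e^(10t) - e^(-8t))/18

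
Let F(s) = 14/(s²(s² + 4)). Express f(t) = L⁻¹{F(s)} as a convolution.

14/(s²(s² + 4)) = (1/s²)·(14/(s² + 4)) = L{t}·L{7·sin(2t)}. So f(t) = t*(7·sin(2t)) = ∫₀ᵗ 7τ·sin(2(t-τ)) dτ

Final answer: ∫₀ᵗ 7τ·sin(2(t-τ)) dτ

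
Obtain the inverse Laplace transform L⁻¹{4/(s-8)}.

L⁻¹{1/(s-a)} = e^(at), so L⁻¹{1/(s-8)} = e^(8t), and L⁻¹{4/(s-8)} = 4·e^(8t)

Final answer: 4·e^(8t)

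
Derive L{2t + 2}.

L{2t + 2} = 2·L{t} + 2·L{1} = 2/s² + 2/s

Final answer: 2/s² + 2/s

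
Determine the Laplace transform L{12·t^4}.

L{t^n} = n!/s^(n+1), so L{t^4} = 24/s^5. Then L{12·t^4} = 12·24/s^5 = 288/s^5

Final answer: 288/s^5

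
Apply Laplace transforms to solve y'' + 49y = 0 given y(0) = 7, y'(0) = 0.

L{y''} + 49L{y} = 0. s²Y - 7s - 0 + 49Y = 0. Y(s² + 49) = 7s. Y = (7s)/(s² + 49). Inverting: y(t) = 7cos(7t)

Final answer: y(t) = 7cos(7t)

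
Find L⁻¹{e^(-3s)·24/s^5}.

L⁻¹{24/s^5} = t^4. By the time shift theorem, L⁻¹{e^(-as)F(s)} = u(t-a)f(t-a) with a=3, so L⁻¹{e^(-3s)·24/s^5} = u(t-3)·(t-3)^4

Final answer: u(t-3)·(t-3)^4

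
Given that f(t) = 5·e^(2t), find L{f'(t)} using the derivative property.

f(0) = 5, F(s) = 5/(s-2). L{f'(t)} = s·F(s) - f(0) = 5s/(s-2) - 5 = (5s - 5(s-2))/(s-2) = 10/(s-2)

Final answer: 10/(s-2)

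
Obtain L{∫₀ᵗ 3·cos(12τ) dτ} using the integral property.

L{∫₀ᵗ f(τ)dτ} = F(s)/s with F(s) = 3s/(s² + 144), so the result is (3s/(s² + 144))/s = 3/(s² + 144)

Final answer: 3/(s² + 144)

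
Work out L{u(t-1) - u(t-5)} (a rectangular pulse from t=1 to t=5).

L{u(t-a)} = e^(-as)/s. L{u(t-1) - u(t-5)} = (e^(-s) - e^(-5s))/s

Final answer: (e^(-s) - e^(-5s))/s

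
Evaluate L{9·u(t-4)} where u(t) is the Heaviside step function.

L{u(t-a)} = e^(-as)/s. Here a=4, so L{u(t-4)} = e^(-4s)/s, and L{9·u(t-4)} = 9·e^(-4s)/s

Final answer: 9·e^(-4s)/s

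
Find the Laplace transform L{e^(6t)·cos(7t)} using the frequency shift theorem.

Frequency shift: L{e^(at)f(t)} = F(s-a). L{e^(6t)·cos(7t)} = (s-6)/((s-6)² + 49)

Final answer: (s-6)/((s-6)² + 49)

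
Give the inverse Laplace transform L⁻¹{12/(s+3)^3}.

L⁻¹{n!/(s-a)^(n+1)} = t^n·e^(at) with n=2, a=-3. So L⁻¹{2/(s+3)^3} = t^2·e^(-3t), and L⁻¹{12/(s+3)^3} = (12/2)·t^2·e^(-3t) = 6·t^2·e^(-3t)

Final answer: 6·t^2·e^(-3t)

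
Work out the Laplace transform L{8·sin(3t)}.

L{sin(ωt)} = ω/(s² + ω²), so L{sin(3t)} = 3/(s² + 9). Then L{8·sin(3t)} = 8·3/(s² + 9) = 24/(s² + 9)

Final answer: 24/(s² + 9)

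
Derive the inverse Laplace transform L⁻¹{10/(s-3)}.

L⁻¹{1/(s-a)} = e^(at), so L⁻¹{1/(s-3)} = e^(3t), and L⁻¹{10/(s-3)} = 10·e^(3t)

Final answer: 10·e^(3t)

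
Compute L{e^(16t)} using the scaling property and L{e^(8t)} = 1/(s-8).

Using L{f(at)} = (1/a)F(s/a) with a=2 and f(t) = e^(8t): L{e^(16t)} = (1/2) · 1/((s/2)-8) = (1/2) · 2/(s-16) = 1/(s-16)

Final answer: 1/(s-16)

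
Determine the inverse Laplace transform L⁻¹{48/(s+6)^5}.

L⁻¹{n!/(s-a)^(n+1)} = t^n·e^(at) with n=4, a=-6. So L⁻¹{24/(s+6)^5} = t^4·e^(-6t), and L⁻¹{48/(s+6)^5} = (48/24)·t^4·e^(-6t) = 2·t^4·e^(-6t)

Final answer: 2·t^4·e^(-6t)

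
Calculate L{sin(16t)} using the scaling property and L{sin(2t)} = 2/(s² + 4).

Using L{f(at)} = (1/a)F(s/a) with a=8: L{sin(16t)} = (1/8) · 2/((s/8)² + 4) = (1/8) · 2·64/(s² + 256) = 16/(s² + 256)

Final answer: 16/(s² + 256)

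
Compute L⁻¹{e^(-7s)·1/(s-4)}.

L⁻¹{1/(s-4)} = e^(4t). By the time shift theorem, L⁻¹{e^(-as)F(s)} = u(t-a)f(t-a) with a=7, so L⁻¹{e^(-7s)·1/(s-4)} = u(t-7)·e^(4(t-7))

Final answer: u(t-7)·e^(4(t-7))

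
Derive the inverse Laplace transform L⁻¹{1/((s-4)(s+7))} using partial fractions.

Decompose: A/(s-4) + B/(s+7). A = 1/11, B = -1/11. f(t) = (e^(4t) - e^(-7t))/11

Final answer: (e^(4t) - e^(-7t))/11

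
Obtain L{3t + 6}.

L{3t + 6} = 3·L{t} + 6·L{1} = 3/s² + 6/s

Final answer: 3/s² + 6/s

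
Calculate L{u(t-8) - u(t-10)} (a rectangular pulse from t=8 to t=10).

L{u(t-a)} = e^(-as)/s. L{u(t-8) - u(t-10)} = (e^(-8s) - e^(-10s))/s

Final answer: (e^(-8s) - e^(-10s))/s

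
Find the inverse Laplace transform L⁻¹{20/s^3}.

L⁻¹{n!/s^(n+1)} = t^n with n=2. So L⁻¹{2/s^3} = t^2, and L⁻¹{20/s^3} = (20/2)·t^2 = 10·t^2

Final answer: 10·t^2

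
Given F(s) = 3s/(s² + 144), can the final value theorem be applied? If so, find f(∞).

The final value theorem requires all poles of sF(s) in the left half-plane. sF(s) = 3s²/(s² + 144) has poles at s = ±12i (imaginary axis). Theorem does NOT apply (oscillatory system).

Final answer: Not applicable (oscillatory)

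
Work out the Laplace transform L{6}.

L{6} = 6 · L{1} = 6/s

Final answer: 6/s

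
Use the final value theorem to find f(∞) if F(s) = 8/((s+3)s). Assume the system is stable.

f(∞) = lim_{s→0} sF(s) = lim_{s→0} 8/(s+3) = 8/3

Final answer: 8/3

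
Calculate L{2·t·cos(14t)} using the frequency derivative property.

L{cos(14t)} = s/(s² + 196). Derivative: d/ds[s/(s² + 196)] = [(s² + 196) - s·2s]/(s² + 196)² = (196 - s²)/(s² + 196)². So L{t·cos(14t)} = -F'(s) = (s² - 196)/(s² + 196)². Then L{2·t·cos(14t)} = 2·(s² - 196)/(s² + 196)²

Final answer: 2·(s² - 196)/(s² + 196)²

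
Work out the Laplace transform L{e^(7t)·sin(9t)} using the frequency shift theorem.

Frequency shift: L{e^(at)f(t)} = F(s-a). L{e^(7t)·sin(9t)} = 9/((s-7)² + 81)

Final answer: 9/((s-7)² + 81)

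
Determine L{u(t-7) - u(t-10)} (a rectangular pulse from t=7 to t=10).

L{u(t-a)} = e^(-as)/s. L{u(t-7) - u(t-10)} = (e^(-7s) - e^(-10s))/s

Final answer: (e^(-7s) - e^(-10s))/s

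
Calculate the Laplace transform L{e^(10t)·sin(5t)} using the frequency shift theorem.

Frequency shift: L{e^(at)f(t)} = F(s-a). L{e^(10t)·sin(5t)} = 5/((s-10)² + 25)

Final answer: 5/((s-10)² + 25)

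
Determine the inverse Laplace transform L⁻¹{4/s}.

L⁻¹{c/s} = c, so L⁻¹{4/s} = 4

Final answer: 4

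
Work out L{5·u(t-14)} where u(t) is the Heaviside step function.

L{u(t-a)} = e^(-as)/s. Here a=14, so L{u(t-14)} = e^(-14s)/s, and L{5·u(t-14)} = 5·e^(-14s)/s

Final answer: 5·e^(-14s)/s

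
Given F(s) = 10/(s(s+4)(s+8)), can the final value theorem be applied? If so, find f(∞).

Poles of sF(s) = 10/((s+4)(s+8)) are at s = -4 and s = -8, both in the left half-plane. Theorem applies. f(∞) = lim_{s→0} sF(s) = 10/(4·8) = 5/16

Final answer: 5/16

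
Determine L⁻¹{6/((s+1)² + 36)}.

Form: b/((s-a)² + b²) → e^(at)sin(bt). With a=-1, b=6

Final answer: e^(-t)·sin(6t)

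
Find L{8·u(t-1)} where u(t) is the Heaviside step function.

L{u(t-a)} = e^(-as)/s. Here a=1, so L{u(t-1)} = e^(-s)/s, and L{8·u(t-1)} = 8·e^(-s)/s

Final answer: 8·e^(-s)/s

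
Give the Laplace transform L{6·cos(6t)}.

L{cos(ωt)} = s/(s² + ω²), so L{cos(6t)} = s/(s² + 36). Then L{6·cos(6t)} = 6·s/(s² + 36) = 6s/(s² + 36)

Final answer: 6s/(s² + 36)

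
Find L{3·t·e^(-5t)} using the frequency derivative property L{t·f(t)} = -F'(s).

L{e^(-5t)} = 1/(s+5). By frequency derivative: L{t·e^(-5t)} = -d/ds[1/(s+5)] = -(-1)/(s+5)² = 1/(s+5)². Then L{3·t·e^(-5t)} = 3·1/(s+5)² = 3/(s+5)²

Final answer: 3/(s+5)²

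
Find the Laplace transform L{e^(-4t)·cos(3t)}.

L{e^(at)·cos(ωt)} = (s-a)/((s-a)² + ω²), so L{e^(-4t)·cos(3t)} = (s+4)/((s+4)² + 9)

Final answer: (s+4)/((s+4)² + 9)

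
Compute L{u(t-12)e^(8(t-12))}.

u(t-a)f(t-a) with f(t)=e^(8t). L{e^(8t)} = 1/(s-8). By time shift: e^(-12s)/(s-8)

Final answer: e^(-12s)/(s-8)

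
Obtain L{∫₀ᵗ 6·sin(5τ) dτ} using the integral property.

L{∫₀ᵗ f(τ)dτ} = F(s)/s with F(s) = 30/(s² + 25), so the result is (30/(s² + 25))/s = 30/(s(s² + 25))

Final answer: 30/(s(s² + 25))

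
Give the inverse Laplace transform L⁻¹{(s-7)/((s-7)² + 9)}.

Using frequency shift, L⁻¹{(s-7)/((s-7)² + 9)} = e^(7t)·cos(3t)

Final answer: e^(7t)·cos(3t)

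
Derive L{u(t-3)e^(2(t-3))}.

u(t-a)f(t-a) with f(t)=e^(2t). L{e^(2t)} = 1/(s-2). By time shift: e^(-3s)/(s-2)

Final answer: e^(-3s)/(s-2)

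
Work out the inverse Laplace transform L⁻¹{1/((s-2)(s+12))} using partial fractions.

Decompose: A/(s-2) + B/(s+12). A = 1/14, B = -1/14. f(t) = (e^(2t) - e^(-12t))/14

Final answer: (e^(2t) - e^(-12t))/14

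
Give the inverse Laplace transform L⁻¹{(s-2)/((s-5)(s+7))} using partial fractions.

Using partial fractions, f(t) = (3e^(5t) + 9e^(-7t))/12

Final answer: (3e^(5t) + 9e^(-7t))/12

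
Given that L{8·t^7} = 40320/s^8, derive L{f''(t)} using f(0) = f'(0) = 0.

L{f''(t)} = s²F(s) - sf(0) - f'(0) = s²·40320/s^8 - 0 - 0 = 40320/s^6

Final answer: 40320/s^6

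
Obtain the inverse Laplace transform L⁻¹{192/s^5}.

L⁻¹{n!/s^(n+1)} = t^n with n=4. So L⁻¹{24/s^5} = t^4, and L⁻¹{192/s^5} = (192/24)·t^4 = 8·t^4

Final answer: 8·t^4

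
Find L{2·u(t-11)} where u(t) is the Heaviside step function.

L{u(t-a)} = e^(-as)/s. Here a=11, so L{u(t-11)} = e^(-11s)/s, and L{2·u(t-11)} = 2·e^(-11s)/s

Final answer: 2·e^(-11s)/s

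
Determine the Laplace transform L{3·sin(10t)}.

L{sin(ωt)} = ω/(s² + ω²), so L{sin(10t)} = 10/(s² + 100). Then L{3·sin(10t)} = 3·10/(s² + 100) = 30/(s² + 100)

Final answer: 30/(s² + 100)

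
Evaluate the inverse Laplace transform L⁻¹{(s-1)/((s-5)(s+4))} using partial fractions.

Using partial fractions, f(t) = (4e^(5t) + 5e^(-4t))/9

Final answer: (4e^(5t) + 5e^(-4t))/9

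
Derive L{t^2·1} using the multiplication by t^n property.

L{1} = 1/s. d^1/ds^1[1/s] = -1/s². d^2/ds^2[1/s] = 2/s^3. So L{t^2} = (-1)^{2}·2/s^3 = 2/s^3

Final answer: 2/s^3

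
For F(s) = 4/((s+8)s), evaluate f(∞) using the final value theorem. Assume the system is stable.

f(∞) = lim_{s→0} sF(s) = lim_{s→0} 4/(s+8) = 1/2

Final answer: 1/2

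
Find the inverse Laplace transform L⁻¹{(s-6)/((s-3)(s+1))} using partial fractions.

Using partial fractions, f(t) = (-3e^(3t) + 7e^(-t))/4

Final answer: (-3e^(3t) + 7e^(-t))/4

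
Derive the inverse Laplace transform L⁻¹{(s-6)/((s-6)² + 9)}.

Using frequency shift, L⁻¹{(s-6)/((s-6)² + 9)} = e^(6t)·cos(3t)

Final answer: e^(6t)·cos(3t)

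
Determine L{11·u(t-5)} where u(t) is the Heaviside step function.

L{u(t-a)} = e^(-as)/s. Here a=5, so L{u(t-5)} = e^(-5s)/s, and L{11·u(t-5)} = 11·e^(-5s)/s

Final answer: 11·e^(-5s)/s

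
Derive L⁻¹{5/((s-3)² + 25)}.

Form: b/((s-a)² + b²) → e^(at)sin(bt). With a=3, b=5

Final answer: e^(3t)·sin(5t)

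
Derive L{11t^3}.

L{t^n} = n!/s^(n+1). So L{11t^3} = 11·3!/s^4 = 66/s^4

Final answer: 66/s^4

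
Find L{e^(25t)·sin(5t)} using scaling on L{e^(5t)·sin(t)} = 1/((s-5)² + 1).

Scaling with a=5: L{e^(25t)·sin(5t)} = (1/5) · 1/((s/5-5)² + 1). Simplifying: 5/((s-25)² + 25)

Final answer: 5/((s-25)² + 25)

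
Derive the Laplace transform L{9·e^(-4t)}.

L{e^(at)} = 1/(s-a), so L{e^(-4t)} = 1/(s+4). Then L{9·e^(-4t)} = 9/(s+4)

Final answer: 9/(s+4)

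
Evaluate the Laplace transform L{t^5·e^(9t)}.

L{t^n·e^(at)} = n!/(s-a)^(n+1), so L{t^5·e^(9t)} = 120/(s-9)^6

Final answer: 120/(s-9)^6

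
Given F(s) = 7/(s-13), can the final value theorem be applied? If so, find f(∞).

sF(s) = 7s/(s-13) has a pole at s = 13 in the right half-plane. Theorem does NOT apply (unstable system; f(t) = 7·e^(13t) grows without bound).

Final answer: Not applicable (unstable)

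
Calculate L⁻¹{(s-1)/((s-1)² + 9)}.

Using frequency shift: L⁻¹{(s-a)/((s-a)² + b²)} = e^(at)cos(bt). Here a=1, b=3

Final answer: e^t·cos(3t)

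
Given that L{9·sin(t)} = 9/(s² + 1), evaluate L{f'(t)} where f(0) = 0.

L{f'(t)} = s·F(s) - f(0) = s·9/(s² + 1) - 0 = 9s/(s² + 1)

Final answer: 9s/(s² + 1)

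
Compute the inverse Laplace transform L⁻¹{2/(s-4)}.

L⁻¹{1/(s-a)} = e^(at), so L⁻¹{1/(s-4)} = e^(4t), and L⁻¹{2/(s-4)} = 2·e^(4t)

Final answer: 2·e^(4t)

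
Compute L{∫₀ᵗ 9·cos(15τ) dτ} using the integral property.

L{∫₀ᵗ f(τ)dτ} = F(s)/s with F(s) = 9s/(s² + 225), so the result is (9s/(s² + 225))/s = 9/(s² + 225)

Final answer: 9/(s² + 225)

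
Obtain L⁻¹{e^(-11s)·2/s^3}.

L⁻¹{2/s^3} = t^2. By the time shift theorem, L⁻¹{e^(-as)F(s)} = u(t-a)f(t-a) with a=11, so L⁻¹{e^(-11s)·2/s^3} = u(t-11)·(t-11)^2

Final answer: u(t-11)·(t-11)^2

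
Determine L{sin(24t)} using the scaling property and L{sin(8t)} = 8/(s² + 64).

Using L{f(at)} = (1/a)F(s/a) with a=3: L{sin(24t)} = (1/3) · 8/((s/3)² + 64) = (1/3) · 8·9/(s² + 576) = 24/(s² + 576)

Final answer: 24/(s² + 576)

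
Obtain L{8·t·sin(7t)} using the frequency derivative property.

L{sin(7t)} = 7/(s² + 49). By L{t·f(t)} = -F'(s): -d/ds[7/(s² + 49)] = -(7)·(-2s)/(s² + 49)² = 14s/(s² + 49)². Then L{8·t·sin(7t)} = 8·14s/(s² + 49)² = 112s/(s² + 49)²

Final answer: 112s/(s² + 49)²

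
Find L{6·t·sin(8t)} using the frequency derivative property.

L{sin(8t)} = 8/(s² + 64). By L{t·f(t)} = -F'(s): -d/ds[8/(s² + 64)] = -(8)·(-2s)/(s² + 64)² = 16s/(s² + 64)². Then L{6·t·sin(8t)} = 6·16s/(s² + 64)² = 96s/(s² + 64)²

Final answer: 96s/(s² + 64)²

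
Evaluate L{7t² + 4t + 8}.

L{7t² + 4t + 8} = 7·2/s³ + 4/s² + 8/s = 14/s³ + 4/s² + 8/s

Final answer: 14/s³ + 4/s² + 8/s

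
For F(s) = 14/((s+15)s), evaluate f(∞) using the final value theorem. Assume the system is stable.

f(∞) = lim_{s→0} sF(s) = lim_{s→0} 14/(s+15) = 14/15

Final answer: 14/15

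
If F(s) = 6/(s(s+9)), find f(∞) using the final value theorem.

f(∞) = lim_{s→0} s·6/(s(s+9)) = lim_{s→0} 6/(s+9) = 6/9 = 2/3

Final answer: 2/3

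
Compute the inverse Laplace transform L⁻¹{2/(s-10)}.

L⁻¹{1/(s-a)} = e^(at), so L⁻¹{1/(s-10)} = e^(10t), and L⁻¹{2/(s-10)} = 2·e^(10t)

Final answer: 2·e^(10t)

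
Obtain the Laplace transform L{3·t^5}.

L{t^n} = n!/s^(n+1), so L{t^5} = 120/s^6. Then L{3·t^5} = 3·120/s^6 = 360/s^6

Final answer: 360/s^6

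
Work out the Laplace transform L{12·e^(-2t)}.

L{e^(at)} = 1/(s-a), so L{e^(-2t)} = 1/(s+2). Then L{12·e^(-2t)} = 12/(s+2)

Final answer: 12/(s+2)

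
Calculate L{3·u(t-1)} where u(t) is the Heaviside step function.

L{u(t-a)} = e^(-as)/s. Here a=1, so L{u(t-1)} = e^(-s)/s, and L{3·u(t-1)} = 3·e^(-s)/s

Final answer: 3·e^(-s)/s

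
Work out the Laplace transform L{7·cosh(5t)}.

L{cosh(ωt)} = s/(s² - ω²), so L{cosh(5t)} = s/(s² - 25). Then L{7·cosh(5t)} = 7·s/(s² - 25) = 7s/(s² - 25)

Final answer: 7s/(s² - 25)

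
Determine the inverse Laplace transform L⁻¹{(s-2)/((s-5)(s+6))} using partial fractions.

Using partial fractions, f(t) = (3e^(5t) + 8e^(-6t))/11

Final answer: (3e^(5t) + 8e^(-6t))/11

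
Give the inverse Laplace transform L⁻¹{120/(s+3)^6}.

L⁻¹{n!/(s-a)^(n+1)} = t^n·e^(at), so L⁻¹{120/(s+3)^6} = t^5·e^(-3t)

Final answer: t^5·e^(-3t)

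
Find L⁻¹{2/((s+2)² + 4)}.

Form: b/((s-a)² + b²) → e^(at)sin(bt). With a=-2, b=2

Final answer: e^(-2t)·sin(2t)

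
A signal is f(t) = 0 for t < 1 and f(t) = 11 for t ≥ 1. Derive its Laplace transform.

f(t) = 11·u(t-1). L{u(t-1)} = e^(-s)/s, so L{f(t)} = 11·e^(-s)/s

Final answer: 11·e^(-s)/s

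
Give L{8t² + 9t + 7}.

L{8t² + 9t + 7} = 8·2/s³ + 9/s² + 7/s = 16/s³ + 9/s² + 7/s

Final answer: 16/s³ + 9/s² + 7/s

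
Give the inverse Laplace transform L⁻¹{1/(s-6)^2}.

L⁻¹{n!/(s-a)^(n+1)} = t^n·e^(at), so L⁻¹{1/(s-6)^2} = t·e^(6t)

Final answer: t·e^(6t)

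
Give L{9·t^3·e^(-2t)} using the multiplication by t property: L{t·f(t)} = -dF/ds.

Using L{t^n·e^(at)} = n!/(s-a)^(n+1), L{t^3·e^(-2t)} = 6/(s+2)^4, so L{9·t^3·e^(-2t)} = 9·6/(s+2)^4 = 54/(s+2)^4

Final answer: 54/(s+2)^4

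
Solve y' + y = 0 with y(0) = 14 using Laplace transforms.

L{y'} + L{y} = 0. sY - 14 + Y = 0. Y(s+1) = 14. Y = 14/(s+1)

Final answer: y(t) = 14e^(-t)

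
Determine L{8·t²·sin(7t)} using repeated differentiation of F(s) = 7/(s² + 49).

F(s) = 7/(s² + 49). F'(s) = -14s/(s² + 49)². F''(s) = -14(49 - 3s²)/(s² + 49)³ = (42s² - 686)/(s² + 49)³. So L{t²·sin(7t)} = (-1)² F''(s) = (42s² - 686)/(s² + 49)³. Then L{8·t²·sin(7t)} = 8·(42s² - 686)/(s² + 49)³ = (336s² - 5488)/(s² + 49)³

Final answer: (336s² - 5488)/(s² + 49)³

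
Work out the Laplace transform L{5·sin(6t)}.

L{sin(ωt)} = ω/(s² + ω²), so L{sin(6t)} = 6/(s² + 36). Then L{5·sin(6t)} = 5·6/(s² + 36) = 30/(s² + 36)

Final answer: 30/(s² + 36)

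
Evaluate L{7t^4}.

L{t^n} = n!/s^(n+1). So L{7t^4} = 7·4!/s^5 = 168/s^5

Final answer: 168/s^5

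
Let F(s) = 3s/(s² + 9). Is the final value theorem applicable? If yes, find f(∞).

The final value theorem requires all poles of sF(s) in the left half-plane. sF(s) = 3s²/(s² + 9) has poles at s = ±3i (imaginary axis). Theorem does NOT apply (oscillatory system).

Final answer: Not applicable (oscillatory)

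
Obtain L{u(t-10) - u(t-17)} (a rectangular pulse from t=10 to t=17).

L{u(t-a)} = e^(-as)/s. L{u(t-10) - u(t-17)} = (e^(-10s) - e^(-17s))/s

Final answer: (e^(-10s) - e^(-17s))/s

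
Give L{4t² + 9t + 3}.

L{4t² + 9t + 3} = 4·2/s³ + 9/s² + 3/s = 8/s³ + 9/s² + 3/s

Final answer: 8/s³ + 9/s² + 3/s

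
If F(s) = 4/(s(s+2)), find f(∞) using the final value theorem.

f(∞) = lim_{s→0} s·4/(s(s+2)) = lim_{s→0} 4/(s+2) = 4/2 = 2

Final answer: 2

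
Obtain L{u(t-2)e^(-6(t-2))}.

u(t-a)f(t-a) with f(t)=e^(-6t). L{e^(-6t)} = 1/(s+6). By time shift: e^(-2s)/(s+6)

Final answer: e^(-2s)/(s+6)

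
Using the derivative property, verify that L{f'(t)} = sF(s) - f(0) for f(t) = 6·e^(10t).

f'(t) = 60e^(10t). Direct: L{f'(t)} = 60/(s-10). Property: s·6/(s-10) - 6 = (6s - 6(s-10))/(s-10) = 60/(s-10). ✓

Final answer: 60/(s-10)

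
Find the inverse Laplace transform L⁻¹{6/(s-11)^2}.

L⁻¹{n!/(s-a)^(n+1)} = t^n·e^(at) with n=1, a=11. So L⁻¹{1/(s-11)^2} = t·e^(11t), and L⁻¹{6/(s-11)^2} = (6/1)·t·e^(11t) = 6·t·e^(11t)

Final answer: 6·t·e^(11t)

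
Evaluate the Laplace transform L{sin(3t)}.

L{sin(ωt)} = ω/(s² + ω²), so L{sin(3t)} = 3/(s² + 9)

Final answer: 3/(s² + 9)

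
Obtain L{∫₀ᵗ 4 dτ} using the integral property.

L{∫₀ᵗ f(τ)dτ} = F(s)/s with f(t) = 4. F(s) = 4/s, so L{∫₀ᵗ 4 dτ} = (4/s)/s = 4/s². (Check: ∫₀ᵗ 4 dτ = 4t.)

Final answer: 4/s²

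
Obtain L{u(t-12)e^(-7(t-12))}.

u(t-a)f(t-a) with f(t)=e^(-7t). L{e^(-7t)} = 1/(s+7). By time shift: e^(-12s)/(s+7)

Final answer: e^(-12s)/(s+7)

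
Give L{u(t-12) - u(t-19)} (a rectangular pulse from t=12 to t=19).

L{u(t-a)} = e^(-as)/s. L{u(t-12) - u(t-19)} = (e^(-12s) - e^(-19s))/s

Final answer: (e^(-12s) - e^(-19s))/s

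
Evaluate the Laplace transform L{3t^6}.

L{3t^6} = 3 · L{t^6} = 3 · 720/s^7 = 2160/s^7

Final answer: 2160/s^7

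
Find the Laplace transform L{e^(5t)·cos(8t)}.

L{e^(at)·cos(ωt)} = (s-a)/((s-a)² + ω²), so L{e^(5t)·cos(8t)} = (s-5)/((s-5)² + 64)

Final answer: (s-5)/((s-5)² + 64)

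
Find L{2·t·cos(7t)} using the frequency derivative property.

L{cos(7t)} = s/(s² + 49). Derivative: d/ds[s/(s² + 49)] = [(s² + 49) - s·2s]/(s² + 49)² = (49 - s²)/(s² + 49)². So L{t·cos(7t)} = -F'(s) = (s² - 49)/(s² + 49)². Then L{2·t·cos(7t)} = 2·(s² - 49)/(s² + 49)²

Final answer: 2·(s² - 49)/(s² + 49)²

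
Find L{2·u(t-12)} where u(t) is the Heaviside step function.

L{u(t-a)} = e^(-as)/s. Here a=12, so L{u(t-12)} = e^(-12s)/s, and L{2·u(t-12)} = 2·e^(-12s)/s

Final answer: 2·e^(-12s)/s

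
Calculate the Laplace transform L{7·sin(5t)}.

L{sin(ωt)} = ω/(s² + ω²), so L{sin(5t)} = 5/(s² + 25). Then L{7·sin(5t)} = 7·5/(s² + 25) = 35/(s² + 25)

Final answer: 35/(s² + 25)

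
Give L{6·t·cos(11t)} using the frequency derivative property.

L{cos(11t)} = s/(s² + 121). Derivative: d/ds[s/(s² + 121)] = [(s² + 121) - s·2s]/(s² + 121)² = (121 - s²)/(s² + 121)². So L{t·cos(11t)} = -F'(s) = (s² - 121)/(s² + 121)². Then L{6·t·cos(11t)} = 6·(s² - 121)/(s² + 121)²

Final answer: 6·(s² - 121)/(s² + 121)²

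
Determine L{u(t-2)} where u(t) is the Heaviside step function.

L{u(t-a)} = e^(-as)/s. Here a=2, so L{u(t-2)} = e^(-2s)/s

Final answer: e^(-2s)/s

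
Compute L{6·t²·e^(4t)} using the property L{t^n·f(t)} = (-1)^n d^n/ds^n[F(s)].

L{e^(4t)} = 1/(s-4). d/ds[1/(s-4)] = -1/(s-4)². d²/ds²[1/(s-4)] = 2/(s-4)³. So L{t²·e^(4t)} = (-1)² · 2/(s-4)³ = 2/(s-4)³. Then L{6·t²·e^(4t)} = 6·2/(s-4)³ = 12/(s-4)³

Final answer: 12/(s-4)³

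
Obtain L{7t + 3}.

L{7t + 3} = 7·L{t} + 3·L{1} = 7/s² + 3/s

Final answer: 7/s² + 3/s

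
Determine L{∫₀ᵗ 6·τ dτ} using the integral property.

L{∫₀ᵗ f(τ)dτ} = F(s)/s with f(t) = 6t. F(s) = 6/s^2, so L{∫₀ᵗ 6·τ dτ} = (6/s^2)/s = 6/s^3. (Check: ∫₀ᵗ 6·τ dτ = 6t^2/2.)

Final answer: 6/s^3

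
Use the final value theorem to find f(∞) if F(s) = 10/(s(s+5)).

f(∞) = lim_{s→0} s·10/(s(s+5)) = lim_{s→0} 10/(s+5) = 10/5 = 2

Final answer: 2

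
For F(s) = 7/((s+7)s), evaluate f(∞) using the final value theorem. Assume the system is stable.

f(∞) = lim_{s→0} sF(s) = lim_{s→0} 7/(s+7) = 1

Final answer: 1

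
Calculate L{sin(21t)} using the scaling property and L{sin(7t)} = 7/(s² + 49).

Using L{f(at)} = (1/a)F(s/a) with a=3: L{sin(21t)} = (1/3) · 7/((s/3)² + 49) = (1/3) · 7·9/(s² + 441) = 21/(s² + 441)

Final answer: 21/(s² + 441)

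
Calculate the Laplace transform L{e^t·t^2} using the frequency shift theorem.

L{e^(at)·t^n} = n!/(s-a)^(n+1), so L{e^t·t^2} = 2/(s-1)^3

Final answer: 2/(s-1)^3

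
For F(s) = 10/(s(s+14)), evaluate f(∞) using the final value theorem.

f(∞) = lim_{s→0} s·10/(s(s+14)) = lim_{s→0} 10/(s+14) = 10/14 = 5/7

Final answer: 5/7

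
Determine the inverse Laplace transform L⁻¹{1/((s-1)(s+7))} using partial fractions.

Decompose: A/(s-1) + B/(s+7). A = 1/8, B = -1/8. f(t) = (e^t - e^(-7t))/8

Final answer: (e^t - e^(-7t))/8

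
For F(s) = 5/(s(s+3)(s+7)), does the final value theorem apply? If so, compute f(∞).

Poles of sF(s) = 5/((s+3)(s+7)) are at s = -3 and s = -7, both in the left half-plane. Theorem applies. f(∞) = lim_{s→0} sF(s) = 5/(3·7) = 5/21

Final answer: 5/21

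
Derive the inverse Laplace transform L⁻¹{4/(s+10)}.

L⁻¹{1/(s-a)} = e^(at), so L⁻¹{1/(s+10)} = e^(-10t), and L⁻¹{4/(s+10)} = 4·e^(-10t)

Final answer: 4·e^(-10t)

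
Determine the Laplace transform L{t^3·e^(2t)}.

L{t^n·e^(at)} = n!/(s-a)^(n+1), so L{t^3·e^(2t)} = 6/(s-2)^4

Final answer: 6/(s-2)^4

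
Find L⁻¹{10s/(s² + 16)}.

This is the form c·s/(s² + a²) with a = 4, c = 10. L⁻¹ = 10·cos(4t)

Final answer: 10·cos(4t)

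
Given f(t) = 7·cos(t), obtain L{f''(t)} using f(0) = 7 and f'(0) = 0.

F(s) = 7s/(s² + 1). L{f''(t)} = s²F(s) - sf(0) - f'(0) = 7s³/(s² + 1) - 7s = (7s³ - 7s(s² + 1))/(s² + 1) = -7s/(s² + 1)

Final answer: -7s/(s² + 1)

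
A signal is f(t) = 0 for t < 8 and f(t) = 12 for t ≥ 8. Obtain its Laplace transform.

f(t) = 12·u(t-8). L{u(t-8)} = e^(-8s)/s, so L{f(t)} = 12·e^(-8s)/s

Final answer: 12·e^(-8s)/s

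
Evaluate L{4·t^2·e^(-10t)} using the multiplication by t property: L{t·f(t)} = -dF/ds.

Using L{t^n·e^(at)} = n!/(s-a)^(n+1), L{t^2·e^(-10t)} = 2/(s+10)^3, so L{4·t^2·e^(-10t)} = 4·2/(s+10)^3 = 8/(s+10)^3

Final answer: 8/(s+10)^3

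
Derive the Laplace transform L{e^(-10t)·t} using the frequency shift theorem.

L{e^(at)·t^n} = n!/(s-a)^(n+1), so L{e^(-10t)·t} = 1/(s+10)^2

Final answer: 1/(s+10)^2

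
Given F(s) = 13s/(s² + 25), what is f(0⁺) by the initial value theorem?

f(0⁺) = lim_{s→∞} s·13s/(s² + 25) = lim_{s→∞} 13s²/(s² + 25) = 13

Final answer: 13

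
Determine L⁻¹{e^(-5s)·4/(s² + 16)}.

L⁻¹{4/(s² + 16)} = sin(4t). By the time shift theorem, L⁻¹{e^(-as)F(s)} = u(t-a)f(t-a) with a=5, so L⁻¹{e^(-5s)·4/(s² + 16)} = u(t-5)·sin(4(t-5))

Final answer: u(t-5)·sin(4(t-5))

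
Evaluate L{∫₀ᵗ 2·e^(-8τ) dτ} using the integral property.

L{∫₀ᵗ f(τ)dτ} = F(s)/s with F(s) = 2/(s+8), so L{∫₀ᵗ 2·e^(-8τ) dτ} = 2/(s(s+8))

Final answer: 2/(s(s+8))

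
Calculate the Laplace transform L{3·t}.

L{t^n} = n!/s^(n+1), so L{t} = 1/s^2. Then L{3·t} = 3·1/s^2 = 3/s^2

Final answer: 3/s^2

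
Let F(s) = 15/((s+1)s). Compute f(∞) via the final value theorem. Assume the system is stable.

f(∞) = lim_{s→0} sF(s) = lim_{s→0} 15/(s+1) = 15

Final answer: 15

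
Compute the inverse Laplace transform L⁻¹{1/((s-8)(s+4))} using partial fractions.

Decompose: A/(s-8) + B/(s+4). A = 1/12, B = -1/12. f(t) = (e^(8t) - e^(-4t))/12

Final answer: (e^(8t) - e^(-4t))/12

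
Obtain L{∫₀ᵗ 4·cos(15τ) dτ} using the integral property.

L{∫₀ᵗ f(τ)dτ} = F(s)/s with F(s) = 4s/(s² + 225), so the result is (4s/(s² + 225))/s = 4/(s² + 225)

Final answer: 4/(s² + 225)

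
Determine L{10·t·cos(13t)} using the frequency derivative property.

L{cos(13t)} = s/(s² + 169). Derivative: d/ds[s/(s² + 169)] = [(s² + 169) - s·2s]/(s² + 169)² = (169 - s²)/(s² + 169)². So L{t·cos(13t)} = -F'(s) = (s² - 169)/(s² + 169)². Then L{10·t·cos(13t)} = 10·(s² - 169)/(s² + 169)²

Final answer: 10·(s² - 169)/(s² + 169)²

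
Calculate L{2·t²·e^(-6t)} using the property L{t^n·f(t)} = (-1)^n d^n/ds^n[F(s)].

L{e^(-6t)} = 1/(s+6). d/ds[1/(s+6)] = -1/(s+6)². d²/ds²[1/(s+6)] = 2/(s+6)³. So L{t²·e^(-6t)} = (-1)² · 2/(s+6)³ = 2/(s+6)³. Then L{2·t²·e^(-6t)} = 2·2/(s+6)³ = 4/(s+6)³

Final answer: 4/(s+6)³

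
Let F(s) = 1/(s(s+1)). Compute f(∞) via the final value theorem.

f(∞) = lim_{s→0} s·1/(s(s+1)) = lim_{s→0} 1/(s+1) = 1/1 = 1

Final answer: 1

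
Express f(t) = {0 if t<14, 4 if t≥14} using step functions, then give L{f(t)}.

f(t) = 4·u(t-14). L{u(t-14)} = e^(-14s)/s, so L{f(t)} = 4·e^(-14s)/s

Final answer: 4·e^(-14s)/s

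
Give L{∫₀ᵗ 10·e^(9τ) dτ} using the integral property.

L{∫₀ᵗ f(τ)dτ} = F(s)/s with F(s) = 10/(s-9), so L{∫₀ᵗ 10·e^(9τ) dτ} = 10/(s(s-9))

Final answer: 10/(s(s-9))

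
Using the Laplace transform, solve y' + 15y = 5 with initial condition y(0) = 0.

sY + 15Y = 5/s. Y = 5/(s(s+15)). Partial fractions: Y = 1/3/s - 1/3/(s+15)

Final answer: y(t) = 1/3(1 - e^(-15t))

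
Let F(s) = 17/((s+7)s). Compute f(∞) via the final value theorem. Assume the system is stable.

f(∞) = lim_{s→0} sF(s) = lim_{s→0} 17/(s+7) = 17/7

Final answer: 17/7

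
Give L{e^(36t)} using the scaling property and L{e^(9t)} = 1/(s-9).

Using L{f(at)} = (1/a)F(s/a) with a=4 and f(t) = e^(9t): L{e^(36t)} = (1/4) · 1/((s/4)-9) = (1/4) · 4/(s-36) = 1/(s-36)

Final answer: 1/(s-36)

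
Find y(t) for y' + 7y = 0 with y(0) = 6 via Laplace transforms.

L{y'} + 7L{y} = 0. sY - 6 + 7Y = 0. Y(s+7) = 6. Y = 6/(s+7)

Final answer: y(t) = 6e^(-7t)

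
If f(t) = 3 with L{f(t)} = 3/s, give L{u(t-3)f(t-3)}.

Time shift theorem: L{u(t-a)f(t-a)} = e^(-as)F(s). Here a=3, F(s) = 3/s, so L{u(t-3)f(t-3)} = e^(-3s)·3/s

Final answer: e^(-3s)·3/s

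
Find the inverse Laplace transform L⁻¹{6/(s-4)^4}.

L⁻¹{n!/(s-a)^(n+1)} = t^n·e^(at), so L⁻¹{6/(s-4)^4} = t^3·e^(4t)

Final answer: t^3·e^(4t)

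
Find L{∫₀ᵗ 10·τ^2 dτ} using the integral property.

L{∫₀ᵗ f(τ)dτ} = F(s)/s with f(t) = 10t^2. F(s) = 20/s^3, so L{∫₀ᵗ 10·τ^2 dτ} = (20/s^3)/s = 20/s^4. (Check: ∫₀ᵗ 10·τ^2 dτ = 10t^3/3.)

Final answer: 20/s^4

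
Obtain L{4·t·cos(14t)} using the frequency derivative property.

L{cos(14t)} = s/(s² + 196). Derivative: d/ds[s/(s² + 196)] = [(s² + 196) - s·2s]/(s² + 196)² = (196 - s²)/(s² + 196)². So L{t·cos(14t)} = -F'(s) = (s² - 196)/(s² + 196)². Then L{4·t·cos(14t)} = 4·(s² - 196)/(s² + 196)²

Final answer: 4·(s² - 196)/(s² + 196)²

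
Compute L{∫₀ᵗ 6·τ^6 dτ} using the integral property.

L{∫₀ᵗ f(τ)dτ} = F(s)/s with f(t) = 6t^6. F(s) = 4320/s^7, so L{∫₀ᵗ 6·τ^6 dτ} = (4320/s^7)/s = 4320/s^8. (Check: ∫₀ᵗ 6·τ^6 dτ = 6t^7/7.)

Final answer: 4320/s^8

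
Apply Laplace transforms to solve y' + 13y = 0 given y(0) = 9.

L{y'} + 13L{y} = 0. sY - 9 + 13Y = 0. Y(s+13) = 9. Y = 9/(s+13)

Final answer: y(t) = 9e^(-13t)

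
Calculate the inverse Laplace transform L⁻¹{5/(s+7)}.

L⁻¹{1/(s-a)} = e^(at), so L⁻¹{1/(s+7)} = e^(-7t), and L⁻¹{5/(s+7)} = 5·e^(-7t)

Final answer: 5·e^(-7t)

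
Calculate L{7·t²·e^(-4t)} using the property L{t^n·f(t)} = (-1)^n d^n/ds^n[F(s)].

L{e^(-4t)} = 1/(s+4). d/ds[1/(s+4)] = -1/(s+4)². d²/ds²[1/(s+4)] = 2/(s+4)³. So L{t²·e^(-4t)} = (-1)² · 2/(s+4)³ = 2/(s+4)³. Then L{7·t²·e^(-4t)} = 7·2/(s+4)³ = 14/(s+4)³

Final answer: 14/(s+4)³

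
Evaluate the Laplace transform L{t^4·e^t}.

L{t^n·e^(at)} = n!/(s-a)^(n+1), so L{t^4·e^t} = 24/(s-1)^5

Final answer: 24/(s-1)^5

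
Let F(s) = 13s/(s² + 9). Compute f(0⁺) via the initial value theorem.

f(0⁺) = lim_{s→∞} s·13s/(s² + 9) = lim_{s→∞} 13s²/(s² + 9) = 13

Final answer: 13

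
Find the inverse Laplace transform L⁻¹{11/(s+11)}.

L⁻¹{1/(s-a)} = e^(at), so L⁻¹{1/(s+11)} = e^(-11t), and L⁻¹{11/(s+11)} = 11·e^(-11t)

Final answer: 11·e^(-11t)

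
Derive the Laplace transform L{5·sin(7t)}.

L{sin(ωt)} = ω/(s² + ω²), so L{sin(7t)} = 7/(s² + 49). Then L{5·sin(7t)} = 5·7/(s² + 49) = 35/(s² + 49)

Final answer: 35/(s² + 49)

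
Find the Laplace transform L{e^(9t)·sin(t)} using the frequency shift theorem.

Frequency shift: L{e^(at)f(t)} = F(s-a). L{e^(9t)·sin(t)} = 1/((s-9)² + 1)

Final answer: 1/((s-9)² + 1)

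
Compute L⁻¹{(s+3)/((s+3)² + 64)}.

Using frequency shift: L⁻¹{(s-a)/((s-a)² + b²)} = e^(at)cos(bt). Here a=-3, b=8

Final answer: e^(-3t)·cos(8t)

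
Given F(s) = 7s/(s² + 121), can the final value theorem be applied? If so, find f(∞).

The final value theorem requires all poles of sF(s) in the left half-plane. sF(s) = 7s²/(s² + 121) has poles at s = ±11i (imaginary axis). Theorem does NOT apply (oscillatory system).

Final answer: Not applicable (oscillatory)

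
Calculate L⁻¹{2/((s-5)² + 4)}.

Form: b/((s-a)² + b²) → e^(at)sin(bt). With a=5, b=2

Final answer: e^(5t)·sin(2t)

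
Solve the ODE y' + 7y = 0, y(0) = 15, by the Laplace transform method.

L{y'} + 7L{y} = 0. sY - 15 + 7Y = 0. Y(s+7) = 15. Y = 15/(s+7)

Final answer: y(t) = 15e^(-7t)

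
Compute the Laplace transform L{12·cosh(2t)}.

L{cosh(ωt)} = s/(s² - ω²), so L{cosh(2t)} = s/(s² - 4). Then L{12·cosh(2t)} = 12·s/(s² - 4) = 12s/(s² - 4)

Final answer: 12s/(s² - 4)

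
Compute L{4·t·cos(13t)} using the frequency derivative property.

L{cos(13t)} = s/(s² + 169). Derivative: d/ds[s/(s² + 169)] = [(s² + 169) - s·2s]/(s² + 169)² = (169 - s²)/(s² + 169)². So L{t·cos(13t)} = -F'(s) = (s² - 169)/(s² + 169)². Then L{4·t·cos(13t)} = 4·(s² - 169)/(s² + 169)²

Final answer: 4·(s² - 169)/(s² + 169)²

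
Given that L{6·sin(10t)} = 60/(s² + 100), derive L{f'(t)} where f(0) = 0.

L{f'(t)} = s·F(s) - f(0) = s·60/(s² + 100) - 0 = 60s/(s² + 100)

Final answer: 60s/(s² + 100)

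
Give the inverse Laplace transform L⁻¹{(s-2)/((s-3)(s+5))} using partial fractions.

Using partial fractions, f(t) = (e^(3t) + 7e^(-5t))/8

Final answer: (e^(3t) + 7e^(-5t))/8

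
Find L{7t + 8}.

L{7t + 8} = 7·L{t} + 8·L{1} = 7/s² + 8/s

Final answer: 7/s² + 8/s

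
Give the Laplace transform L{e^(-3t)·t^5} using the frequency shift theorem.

L{e^(at)·t^n} = n!/(s-a)^(n+1), so L{e^(-3t)·t^5} = 120/(s+3)^6

Final answer: 120/(s+3)^6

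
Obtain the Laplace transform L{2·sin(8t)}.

L{sin(ωt)} = ω/(s² + ω²), so L{sin(8t)} = 8/(s² + 64). Then L{2·sin(8t)} = 2·8/(s² + 64) = 16/(s² + 64)

Final answer: 16/(s² + 64)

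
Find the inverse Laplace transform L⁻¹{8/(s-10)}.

L⁻¹{1/(s-a)} = e^(at), so L⁻¹{1/(s-10)} = e^(10t), and L⁻¹{8/(s-10)} = 8·e^(10t)

Final answer: 8·e^(10t)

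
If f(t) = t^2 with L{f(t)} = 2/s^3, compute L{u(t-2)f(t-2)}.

Time shift theorem: L{u(t-a)f(t-a)} = e^(-as)F(s). Here a=2, F(s) = 2/s^3, so L{u(t-2)f(t-2)} = e^(-2s)·2/s^3

Final answer: e^(-2s)·2/s^3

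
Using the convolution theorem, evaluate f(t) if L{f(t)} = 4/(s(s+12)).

4/(s(s+12)) = (4/s)·(1/(s+12)) = L{4}·L{e^(-12t)}. By convolution, f(t) = 4*e^(-12t) = ∫₀ᵗ 4·e^(-12τ) dτ = 4·(1 - e^(-12t))/12

Final answer: 4·(1 - e^(-12t))/12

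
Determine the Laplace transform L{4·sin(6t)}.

L{sin(ωt)} = ω/(s² + ω²), so L{sin(6t)} = 6/(s² + 36). Then L{4·sin(6t)} = 4·6/(s² + 36) = 24/(s² + 36)

Final answer: 24/(s² + 36)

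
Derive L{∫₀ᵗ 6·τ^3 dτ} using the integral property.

L{∫₀ᵗ f(τ)dτ} = F(s)/s with f(t) = 6t^3. F(s) = 36/s^4, so L{∫₀ᵗ 6·τ^3 dτ} = (36/s^4)/s = 36/s^5. (Check: ∫₀ᵗ 6·τ^3 dτ = 6t^4/4.)

Final answer: 36/s^5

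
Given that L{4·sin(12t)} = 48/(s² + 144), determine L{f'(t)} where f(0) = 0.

L{f'(t)} = s·F(s) - f(0) = s·48/(s² + 144) - 0 = 48s/(s² + 144)

Final answer: 48s/(s² + 144)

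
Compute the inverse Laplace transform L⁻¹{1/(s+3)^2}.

L⁻¹{n!/(s-a)^(n+1)} = t^n·e^(at), so L⁻¹{1/(s+3)^2} = t·e^(-3t)

Final answer: t·e^(-3t)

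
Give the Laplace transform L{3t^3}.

L{3t^3} = 3 · L{t^3} = 3 · 6/s^4 = 18/s^4

Final answer: 18/s^4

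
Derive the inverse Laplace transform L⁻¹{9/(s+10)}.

L⁻¹{1/(s-a)} = e^(at), so L⁻¹{1/(s+10)} = e^(-10t), and L⁻¹{9/(s+10)} = 9·e^(-10t)

Final answer: 9·e^(-10t)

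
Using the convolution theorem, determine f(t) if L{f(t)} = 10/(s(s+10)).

10/(s(s+10)) = (10/s)·(1/(s+10)) = L{10}·L{e^(-10t)}. By convolution, f(t) = 10*e^(-10t) = ∫₀ᵗ 10·e^(-10τ) dτ = 10·(1 - e^(-10t))/10

Final answer: 10·(1 - e^(-10t))/10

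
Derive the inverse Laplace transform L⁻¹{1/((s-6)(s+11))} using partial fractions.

Decompose: A/(s-6) + B/(s+11). A = 1/17, B = -1/17. f(t) = (e^(6t) - e^(-11t))/17

Final answer: (e^(6t) - e^(-11t))/17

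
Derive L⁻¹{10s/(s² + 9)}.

This is the form c·s/(s² + a²) with a = 3, c = 10. L⁻¹ = 10·cos(3t)

Final answer: 10·cos(3t)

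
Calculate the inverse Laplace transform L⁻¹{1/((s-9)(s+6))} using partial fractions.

Decompose: A/(s-9) + B/(s+6). A = 1/15, B = -1/15. f(t) = (e^(9t) - e^(-6t))/15

Final answer: (e^(9t) - e^(-6t))/15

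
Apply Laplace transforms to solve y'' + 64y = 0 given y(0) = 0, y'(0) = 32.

L{y''} + 64L{y} = 0. s²Y - 0 - 32 + 64Y = 0. Y(s² + 64) = 32. Y = (32)/(s² + 64). Inverting: y(t) = 4sin(8t)

Final answer: y(t) = 4sin(8t)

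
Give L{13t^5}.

L{t^n} = n!/s^(n+1). So L{13t^5} = 13·5!/s^6 = 1560/s^6

Final answer: 1560/s^6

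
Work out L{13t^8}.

L{t^n} = n!/s^(n+1). So L{13t^8} = 13·8!/s^9 = 524160/s^9

Final answer: 524160/s^9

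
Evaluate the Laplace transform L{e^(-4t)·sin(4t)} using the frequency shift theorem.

Frequency shift: L{e^(at)f(t)} = F(s-a). L{e^(-4t)·sin(4t)} = 4/((s+4)² + 16)

Final answer: 4/((s+4)² + 16)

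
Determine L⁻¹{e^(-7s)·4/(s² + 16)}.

L⁻¹{4/(s² + 16)} = sin(4t). By the time shift theorem, L⁻¹{e^(-as)F(s)} = u(t-a)f(t-a) with a=7, so L⁻¹{e^(-7s)·4/(s² + 16)} = u(t-7)·sin(4(t-7))

Final answer: u(t-7)·sin(4(t-7))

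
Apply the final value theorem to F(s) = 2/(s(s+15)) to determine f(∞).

f(∞) = lim_{s→0} s·2/(s(s+15)) = lim_{s→0} 2/(s+15) = 2/15 = 2/15

Final answer: 2/15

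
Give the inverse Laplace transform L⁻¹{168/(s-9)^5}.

L⁻¹{n!/(s-a)^(n+1)} = t^n·e^(at) with n=4, a=9. So L⁻¹{24/(s-9)^5} = t^4·e^(9t), and L⁻¹{168/(s-9)^5} = (168/24)·t^4·e^(9t) = 7·t^4·e^(9t)

Final answer: 7·t^4·e^(9t)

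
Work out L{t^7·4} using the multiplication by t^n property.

L{4} = 4/s. d^1/ds^1[1/s] = -1/s². d^2/ds^2[1/s] = 2/s^3. d^3/ds^3[1/s] = -6/s^4. d^4/ds^4[1/s] = 24/s^5. d^5/ds^5[1/s] = -120/s^6. d^6/ds^6[1/s] = 720/s^7. d^7/ds^7[1/s] = -5040/s^8. So L{t^7} = (-1)^{7}·-5040/s^8 = 5040/s^8. Then L{t^7·4} = 4·5040/s^8 = 20160/s^8

Final answer: 20160/s^8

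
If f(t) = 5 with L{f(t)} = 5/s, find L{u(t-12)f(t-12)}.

Time shift theorem: L{u(t-a)f(t-a)} = e^(-as)F(s). Here a=12, F(s) = 5/s, so L{u(t-12)f(t-12)} = e^(-12s)·5/s

Final answer: e^(-12s)·5/s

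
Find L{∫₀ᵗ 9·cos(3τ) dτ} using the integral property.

L{∫₀ᵗ f(τ)dτ} = F(s)/s with F(s) = 9s/(s² + 9), so the result is (9s/(s² + 9))/s = 9/(s² + 9)

Final answer: 9/(s² + 9)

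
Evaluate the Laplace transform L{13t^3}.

L{13t^3} = 13 · L{t^3} = 13 · 6/s^4 = 78/s^4

Final answer: 78/s^4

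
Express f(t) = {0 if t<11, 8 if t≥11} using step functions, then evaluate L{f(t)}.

f(t) = 8·u(t-11). L{u(t-11)} = e^(-11s)/s, so L{f(t)} = 8·e^(-11s)/s

Final answer: 8·e^(-11s)/s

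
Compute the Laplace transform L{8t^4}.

L{8t^4} = 8 · L{t^4} = 8 · 24/s^5 = 192/s^5

Final answer: 192/s^5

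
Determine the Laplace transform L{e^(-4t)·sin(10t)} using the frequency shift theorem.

Frequency shift: L{e^(at)f(t)} = F(s-a). L{e^(-4t)·sin(10t)} = 10/((s+4)² + 100)

Final answer: 10/((s+4)² + 100)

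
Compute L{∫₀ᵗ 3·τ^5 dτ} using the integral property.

L{∫₀ᵗ f(τ)dτ} = F(s)/s with f(t) = 3t^5. F(s) = 360/s^6, so L{∫₀ᵗ 3·τ^5 dτ} = (360/s^6)/s = 360/s^7. (Check: ∫₀ᵗ 3·τ^5 dτ = 3t^6/6.)

Final answer: 360/s^7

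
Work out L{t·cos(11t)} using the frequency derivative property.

L{cos(11t)} = s/(s² + 121). Derivative: d/ds[s/(s² + 121)] = [(s² + 121) - s·2s]/(s² + 121)² = (121 - s²)/(s² + 121)². So L{t·cos(11t)} = -F'(s) = (s² - 121)/(s² + 121)²

Final answer: (s² - 121)/(s² + 121)²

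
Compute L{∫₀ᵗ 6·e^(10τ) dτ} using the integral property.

L{∫₀ᵗ f(τ)dτ} = F(s)/s with F(s) = 6/(s-10), so L{∫₀ᵗ 6·e^(10τ) dτ} = 6/(s(s-10))

Final answer: 6/(s(s-10))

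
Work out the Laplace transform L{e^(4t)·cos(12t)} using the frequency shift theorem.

Frequency shift: L{e^(at)f(t)} = F(s-a). L{e^(4t)·cos(12t)} = (s-4)/((s-4)² + 144)

Final answer: (s-4)/((s-4)² + 144)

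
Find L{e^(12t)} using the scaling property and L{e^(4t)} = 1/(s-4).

Using L{f(at)} = (1/a)F(s/a) with a=3 and f(t) = e^(4t): L{e^(12t)} = (1/3) · 1/((s/3)-4) = (1/3) · 3/(s-12) = 1/(s-12)

Final answer: 1/(s-12)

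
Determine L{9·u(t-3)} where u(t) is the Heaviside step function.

L{u(t-a)} = e^(-as)/s. Here a=3, so L{u(t-3)} = e^(-3s)/s, and L{9·u(t-3)} = 9·e^(-3s)/s

Final answer: 9·e^(-3s)/s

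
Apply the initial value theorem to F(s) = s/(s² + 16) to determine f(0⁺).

f(0⁺) = lim_{s→∞} s·s/(s² + 16) = lim_{s→∞} s²/(s² + 16) = 1

Final answer: 1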